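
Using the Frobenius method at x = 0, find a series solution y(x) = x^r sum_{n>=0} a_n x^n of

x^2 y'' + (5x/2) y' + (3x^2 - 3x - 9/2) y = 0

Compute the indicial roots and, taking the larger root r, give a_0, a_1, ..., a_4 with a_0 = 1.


Write in Frobenius form y'' + (p(x)/x) y' + (q(x)/x^2) y = 0:
  p(x) = 5/2,  q(x) = 3x^2 - 3x - 9/2.
Indicial equation: r(r-1) + (5/2) r + (-9/2) = 0 -> roots r_1 = 3/2, r_2 = -3.
Take r = r_1 = 3/2. Let y(x) = x^r sum_{n>=0} a_n x^n with a_0 = 1.
Substitute y = x^r sum a_n x^n and match x^{r+n}. The recurrence is
  D(n) a_n - 3 a_{n-1} + 3 a_{n-2} = 0,  where D(n) = (r+n)(r+n-1) + (5/2)(r+n) + (-9/2).
  a_n = [3 a_{n-1} - 3 a_{n-2}] / D(n).
Since the indicial polynomial factors as (r - r_1)(r - r_2), D(n) = (r_1 + n - r_1)(r_1 + n - r_2) = n(n + 9/2).
Evaluating step by step (a_0 = 1):
  n = 1: D(1) = 1(1 + 9/2) = 11/2; numerator = 3(1) = 3; a_1 = (3)/(11/2) = 6/11
  n = 2: D(2) = 2(2 + 9/2) = 13; numerator = 3(6/11) - 3(1) = -15/11; a_2 = (-15/11)/(13) = -15/143
  n = 3: D(3) = 3(3 + 9/2) = 45/2; numerator = 3(-15/143) - 3(6/11) = -279/143; a_3 = (-279/143)/(45/2) = -62/715
  n = 4: D(4) = 4(4 + 9/2) = 34; numerator = 3(-62/715) - 3(-15/143) = 3/55; a_4 = (3/55)/(34) = 3/1870

r = 3/2; a_0 = 1; a_1 = 6/11; a_2 = -15/143; a_3 = -62/715; a_4 = 3/1870


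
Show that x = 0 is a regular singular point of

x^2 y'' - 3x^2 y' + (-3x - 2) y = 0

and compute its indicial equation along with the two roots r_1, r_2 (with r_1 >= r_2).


Divide by x^2 to reach normal form y'' + P_1(x) y' + P_2(x) y = 0 with P_1(x) = -3 and P_2(x) = -3/x - 2/x^2.
x = 0 is a singular point because the y-coefficient -3/x - 2/x^2 has a pole at x = 0.
It is a regular singular point because x P_1(x) = p(x) = -3x and x^2 P_2(x) = q(x) = -3x - 2 are polynomials, hence analytic at x = 0.
p(0) = 0,  q(0) = -2.
Indicial equation: r(r-1) + p(0) r + q(0) = 0, i.e. r^2 + (p(0) - 1) r + q(0) = 0, i.e. r^2 - 1 r - 2 = 0.
Discriminant: (-1)^2 - 4(-2) = 9, so r = (1 ± 3)/2.
Solving: r_1 = 2, r_2 = -1.

indicial: r^2 - 1 r - 2 = 0; roots r_1 = 2, r_2 = -1


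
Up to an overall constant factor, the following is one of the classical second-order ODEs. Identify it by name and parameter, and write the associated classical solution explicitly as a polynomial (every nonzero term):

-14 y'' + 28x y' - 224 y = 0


All three coefficients share the factor -14; dividing through by -14 gives  y'' - 2x y' + 16 y = 0.
This matches the Hermite equation y'' - 2x y' + 2n y = 0 with 2n = 16, so n = 8; the polynomial solution is H_8(x).
With y = sum_k a_k x^k, matching x^k gives (k+2)(k+1) a_{k+2} = 2(k - n) a_k = 2(k - 8) a_k. The right side vanishes at k = 8, so the series with the parity of 8 terminates at degree 8.
Standard normalization: leading coefficient of H_n is 2^n, so a_8 = 2^8 = 256. Work downward with a_k = (k+1)(k+2) a_{k+2} / (2(k - n)):
  a_6 = (7)(8)(256) / (2(6 - 8)) = 14336/(-4) = -3584
  a_4 = (5)(6)(-3584) / (2(4 - 8)) = -107520/(-8) = 13440
  a_2 = (3)(4)(13440) / (2(2 - 8)) = 161280/(-12) = -13440
  a_0 = (1)(2)(-13440) / (2(0 - 8)) = -26880/(-16) = 1680
Hence H_8(x) = 256 x^8 - 3584 x^6 + 13440 x^4 - 13440 x^2 + 1680.

H_8(x); series = 256 x^8 - 3584 x^6 + 13440 x^4 - 13440 x^2 + 1680


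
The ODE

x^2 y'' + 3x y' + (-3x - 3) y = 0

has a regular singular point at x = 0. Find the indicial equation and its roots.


Divide by x^2 to reach normal form y'' + P_1(x) y' + P_2(x) y = 0 with P_1(x) = 3/x and P_2(x) = -3/x - 3/x^2.
x = 0 is a singular point because the y'-coefficient 3/x has a pole at x = 0 and the y-coefficient -3/x - 3/x^2 has a pole at x = 0.
It is a regular singular point because x P_1(x) = p(x) = 3 and x^2 P_2(x) = q(x) = -3x - 3 are polynomials, hence analytic at x = 0.
p(0) = 3,  q(0) = -3.
Indicial equation: r(r-1) + p(0) r + q(0) = 0, i.e. r^2 + (p(0) - 1) r + q(0) = 0, i.e. r^2 + 2 r - 3 = 0.
Discriminant: (2)^2 - 4(-3) = 16, so r = (-2 ± 4)/2.
Solving: r_1 = 1, r_2 = -3.

indicial: r^2 + 2 r - 3 = 0; roots r_1 = 1, r_2 = -3


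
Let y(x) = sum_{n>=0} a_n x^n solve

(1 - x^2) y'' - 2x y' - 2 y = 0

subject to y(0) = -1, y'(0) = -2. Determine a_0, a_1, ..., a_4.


Ansatz: y(x) = sum_{n>=0} a_n x^n, so y'(x) = sum_{n>=1} n a_n x^(n-1) and y''(x) = sum_{n>=2} n(n-1) a_n x^(n-2).
Substitute into P(x) y'' + Q(x) y' + R(x) y = 0 with P(x) = 1 - x^2, Q(x) = -2x, R(x) = -2, and match powers of x.
Initial conditions: a_0 = -1, a_1 = -2.
Setting the coefficient of each power of x to zero and solving order by order (substituting the coefficients already found):
  x^0: 2 a_2 - 2 a_0 = 0  ->  2 a_2 = 2 a_0 = -2  ->  a_2 = -1
  x^1: 6 a_3 - 4 a_1 = 0  ->  6 a_3 = 4 a_1 = -8  ->  a_3 = -4/3
  x^2: 12 a_4 - 8 a_2 = 0  ->  12 a_4 = 8 a_2 = -8  ->  a_4 = -2/3
Truncated series: y(x) = -1 - 2 x - x^2 - (4/3) x^3 - (2/3) x^4 + O(x^5).

a_0 = -1; a_1 = -2; a_2 = -1; a_3 = -4/3; a_4 = -2/3


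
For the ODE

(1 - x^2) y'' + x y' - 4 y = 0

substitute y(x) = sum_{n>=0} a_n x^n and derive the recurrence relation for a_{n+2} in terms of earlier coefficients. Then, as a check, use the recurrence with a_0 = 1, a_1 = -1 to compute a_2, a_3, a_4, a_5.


Substitute y = sum_n a_n x^n.
(1 - 1 x^2) y'' contributes (n+2)(n+1) a_{n+2} - n(n-1) a_n at x^n.
x y'(x) contributes n a_n at x^n.
-4 y(x) contributes -4 a_n at x^n.
Matching x^n: (n+2)(n+1) a_{n+2} + (-n(n-1) + n - 4) a_n = 0.
Thus a_{n+2} = (n(n-1) - n + 4) / ((n+1)(n+2)) * a_n.

Check with a_0 = 1, a_1 = -1 (apply the recurrence for n = 0, 1, 2, 3): a_0 = 1, a_1 = -1, a_2 = 2, a_3 = -1/2, a_4 = 2/3, a_5 = -7/40.

a_(n+2) = (n(n-1) - n + 4) / ((n+1)(n+2)) * a_n; check: a_0 = 1, a_1 = -1, a_2 = 2, a_3 = -1/2, a_4 = 2/3, a_5 = -7/40


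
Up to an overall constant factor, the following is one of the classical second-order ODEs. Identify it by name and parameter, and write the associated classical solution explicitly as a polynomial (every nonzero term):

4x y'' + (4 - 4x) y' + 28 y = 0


All three coefficients share the factor 4; dividing through by 4 gives  x y'' + (1 - x) y' + 7 y = 0.
This matches the Laguerre equation x y'' + (1 - x) y' + n y = 0 with n = 7; the polynomial solution is L_7(x).
With y = sum_k a_k x^k, matching x^k gives (k+1)k a_{k+1} + (k+1) a_{k+1} - k a_k + n a_k = 0, i.e. (k+1)^2 a_{k+1} = (k - n) a_k = (k - 7) a_k. The right side vanishes at k = 7, so the series terminates at degree 7.
Standard normalization L_n(0) = 1 gives a_0 = 1. Work upward with a_{k+1} = (k - 7) a_k / (k+1)^2:
  a_1 = (0 - 7)(1) / 1^2 = -7/1 = -7
  a_2 = (1 - 7)(-7) / 2^2 = 42/4 = 21/2
  a_3 = (2 - 7)(21/2) / 3^2 = (-105/2)/9 = -35/6
  a_4 = (3 - 7)(-35/6) / 4^2 = (70/3)/16 = 35/24
  a_5 = (4 - 7)(35/24) / 5^2 = (-35/8)/25 = -7/40
  a_6 = (5 - 7)(-7/40) / 6^2 = (7/20)/36 = 7/720
  a_7 = (6 - 7)(7/720) / 7^2 = (-7/720)/49 = -1/5040
Hence L_7(x) = -x^7/5040 + 7 x^6/720 - 7 x^5/40 + 35 x^4/24 - 35 x^3/6 + 21 x^2/2 - 7 x + 1.

L_7(x); series = -x^7/5040 + 7 x^6/720 - 7 x^5/40 + 35 x^4/24 - 35 x^3/6 + 21 x^2/2 - 7 x + 1


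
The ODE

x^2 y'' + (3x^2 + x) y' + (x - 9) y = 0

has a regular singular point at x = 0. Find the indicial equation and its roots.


Divide by x^2 to reach normal form y'' + P_1(x) y' + P_2(x) y = 0 with P_1(x) = 3 + 1/x and P_2(x) = 1/x - 9/x^2.
x = 0 is a singular point because the y'-coefficient 3 + 1/x has a pole at x = 0 and the y-coefficient 1/x - 9/x^2 has a pole at x = 0.
It is a regular singular point because x P_1(x) = p(x) = 3x + 1 and x^2 P_2(x) = q(x) = x - 9 are polynomials, hence analytic at x = 0.
p(0) = 1,  q(0) = -9.
Indicial equation: r(r-1) + p(0) r + q(0) = 0, i.e. r^2 + (p(0) - 1) r + q(0) = 0, i.e. r^2 - 9 = 0.
Discriminant: (0)^2 - 4(-9) = 36, so r = (0 ± 6)/2.
Solving: r_1 = 3, r_2 = -3.

indicial: r^2 - 9 = 0; roots r_1 = 3, r_2 = -3


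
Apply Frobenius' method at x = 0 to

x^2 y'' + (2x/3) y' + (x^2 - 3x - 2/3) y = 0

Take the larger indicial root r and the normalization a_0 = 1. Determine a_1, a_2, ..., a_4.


Write in Frobenius form y'' + (p(x)/x) y' + (q(x)/x^2) y = 0:
  p(x) = 2/3,  q(x) = x^2 - 3x - 2/3.
Indicial equation: r(r-1) + (2/3) r + (-2/3) = 0 -> roots r_1 = 1, r_2 = -2/3.
Take r = r_1 = 1. Let y(x) = x^r sum_{n>=0} a_n x^n with a_0 = 1.
Substitute y = x^r sum a_n x^n and match x^{r+n}. The recurrence is
  D(n) a_n - 3 a_{n-1} + 1 a_{n-2} = 0,  where D(n) = (r+n)(r+n-1) + (2/3)(r+n) + (-2/3).
  a_n = [3 a_{n-1} - 1 a_{n-2}] / D(n).
Since the indicial polynomial factors as (r - r_1)(r - r_2), D(n) = (r_1 + n - r_1)(r_1 + n - r_2) = n(n + 5/3).
Evaluating step by step (a_0 = 1):
  n = 1: D(1) = 1(1 + 5/3) = 8/3; numerator = 3(1) = 3; a_1 = (3)/(8/3) = 9/8
  n = 2: D(2) = 2(2 + 5/3) = 22/3; numerator = 3(9/8) - 1(1) = 19/8; a_2 = (19/8)/(22/3) = 57/176
  n = 3: D(3) = 3(3 + 5/3) = 14; numerator = 3(57/176) - 1(9/8) = -27/176; a_3 = (-27/176)/(14) = -27/2464
  n = 4: D(4) = 4(4 + 5/3) = 68/3; numerator = 3(-27/2464) - 1(57/176) = -879/2464; a_4 = (-879/2464)/(68/3) = -2637/167552

r = 1; a_0 = 1; a_1 = 9/8; a_2 = 57/176; a_3 = -27/2464; a_4 = -2637/167552


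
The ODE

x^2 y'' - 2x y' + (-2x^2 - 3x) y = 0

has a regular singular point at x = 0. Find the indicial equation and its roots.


Divide by x^2 to reach normal form y'' + P_1(x) y' + P_2(x) y = 0 with P_1(x) = -2/x and P_2(x) = -2 - 3/x.
x = 0 is a singular point because the y'-coefficient -2/x has a pole at x = 0 and the y-coefficient -2 - 3/x has a pole at x = 0.
It is a regular singular point because x P_1(x) = p(x) = -2 and x^2 P_2(x) = q(x) = -2x^2 - 3x are polynomials, hence analytic at x = 0.
p(0) = -2,  q(0) = 0.
Indicial equation: r(r-1) + p(0) r + q(0) = 0, i.e. r^2 + (p(0) - 1) r + q(0) = 0, i.e. r^2 - 3 r = 0.
Discriminant: (-3)^2 - 4(0) = 9, so r = (3 ± 3)/2.
Solving: r_1 = 3, r_2 = 0.

indicial: r^2 - 3 r = 0; roots r_1 = 3, r_2 = 0


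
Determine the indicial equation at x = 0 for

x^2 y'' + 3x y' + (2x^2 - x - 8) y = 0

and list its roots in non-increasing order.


Divide by x^2 to reach normal form y'' + P_1(x) y' + P_2(x) y = 0 with P_1(x) = 3/x and P_2(x) = 2 - 1/x - 8/x^2.
x = 0 is a singular point because the y'-coefficient 3/x has a pole at x = 0 and the y-coefficient 2 - 1/x - 8/x^2 has a pole at x = 0.
It is a regular singular point because x P_1(x) = p(x) = 3 and x^2 P_2(x) = q(x) = 2x^2 - x - 8 are polynomials, hence analytic at x = 0.
p(0) = 3,  q(0) = -8.
Indicial equation: r(r-1) + p(0) r + q(0) = 0, i.e. r^2 + (p(0) - 1) r + q(0) = 0, i.e. r^2 + 2 r - 8 = 0.
Discriminant: (2)^2 - 4(-8) = 36, so r = (-2 ± 6)/2.
Solving: r_1 = 2, r_2 = -4.

indicial: r^2 + 2 r - 8 = 0; roots r_1 = 2, r_2 = -4


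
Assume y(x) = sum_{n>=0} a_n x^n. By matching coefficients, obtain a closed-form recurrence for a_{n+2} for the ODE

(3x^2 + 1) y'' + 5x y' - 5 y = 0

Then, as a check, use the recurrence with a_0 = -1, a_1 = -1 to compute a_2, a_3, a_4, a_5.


Substitute y = sum_n a_n x^n.
(1 + 3 x^2) y'' contributes (n+2)(n+1) a_{n+2} + 3 n(n-1) a_n at x^n.
5 x y'(x) contributes 5 n a_n at x^n.
-5 y(x) contributes -5 a_n at x^n.
Matching x^n: (n+2)(n+1) a_{n+2} + (3 n(n-1) + 5 n - 5) a_n = 0.
Thus a_{n+2} = (-3 n(n-1) - 5 n + 5) / ((n+1)(n+2)) * a_n.

Check with a_0 = -1, a_1 = -1 (apply the recurrence for n = 0, 1, 2, 3): a_0 = -1, a_1 = -1, a_2 = -5/2, a_3 = 0, a_4 = 55/24, a_5 = 0.

a_(n+2) = (-3 n(n-1) - 5 n + 5) / ((n+1)(n+2)) * a_n; check: a_0 = -1, a_1 = -1, a_2 = -5/2, a_3 = 0, a_4 = 55/24, a_5 = 0


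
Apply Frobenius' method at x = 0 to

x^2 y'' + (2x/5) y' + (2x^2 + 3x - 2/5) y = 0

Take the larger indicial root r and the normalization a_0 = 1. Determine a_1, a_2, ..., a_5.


Write in Frobenius form y'' + (p(x)/x) y' + (q(x)/x^2) y = 0:
  p(x) = 2/5,  q(x) = 2x^2 + 3x - 2/5.
Indicial equation: r(r-1) + (2/5) r + (-2/5) = 0 -> roots r_1 = 1, r_2 = -2/5.
Take r = r_1 = 1. Let y(x) = x^r sum_{n>=0} a_n x^n with a_0 = 1.
Substitute y = x^r sum a_n x^n and match x^{r+n}. The recurrence is
  D(n) a_n + 3 a_{n-1} + 2 a_{n-2} = 0,  where D(n) = (r+n)(r+n-1) + (2/5)(r+n) + (-2/5).
  a_n = [-3 a_{n-1} - 2 a_{n-2}] / D(n).
Since the indicial polynomial factors as (r - r_1)(r - r_2), D(n) = (r_1 + n - r_1)(r_1 + n - r_2) = n(n + 7/5).
Evaluating step by step (a_0 = 1):
  n = 1: D(1) = 1(1 + 7/5) = 12/5; numerator = -3(1) = -3; a_1 = (-3)/(12/5) = -5/4
  n = 2: D(2) = 2(2 + 7/5) = 34/5; numerator = -3(-5/4) - 2(1) = 7/4; a_2 = (7/4)/(34/5) = 35/136
  n = 3: D(3) = 3(3 + 7/5) = 66/5; numerator = -3(35/136) - 2(-5/4) = 235/136; a_3 = (235/136)/(66/5) = 1175/8976
  n = 4: D(4) = 4(4 + 7/5) = 108/5; numerator = -3(1175/8976) - 2(35/136) = -2715/2992; a_4 = (-2715/2992)/(108/5) = -4525/107712
  n = 5: D(5) = 5(5 + 7/5) = 32; numerator = -3(-4525/107712) - 2(1175/8976) = -1625/11968; a_5 = (-1625/11968)/(32) = -1625/382976

r = 1; a_0 = 1; a_1 = -5/4; a_2 = 35/136; a_3 = 1175/8976; a_4 = -4525/107712; a_5 = -1625/382976


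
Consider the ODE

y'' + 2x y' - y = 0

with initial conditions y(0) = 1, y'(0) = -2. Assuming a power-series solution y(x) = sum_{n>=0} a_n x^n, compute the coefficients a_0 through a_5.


Ansatz: y(x) = sum_{n>=0} a_n x^n, so y'(x) = sum_{n>=1} n a_n x^(n-1) and y''(x) = sum_{n>=2} n(n-1) a_n x^(n-2).
Substitute into P(x) y'' + Q(x) y' + R(x) y = 0 with P(x) = 1, Q(x) = 2x, R(x) = -1, and match powers of x.
Initial conditions: a_0 = 1, a_1 = -2.
Setting the coefficient of each power of x to zero and solving order by order (substituting the coefficients already found):
  x^0: 2 a_2 - a_0 = 0  ->  2 a_2 = a_0 = 1  ->  a_2 = 1/2
  x^1: 6 a_3 + a_1 = 0  ->  6 a_3 = -a_1 = 2  ->  a_3 = 1/3
  x^2: 12 a_4 + 3 a_2 = 0  ->  12 a_4 = -3 a_2 = -3/2  ->  a_4 = -1/8
  x^3: 20 a_5 + 5 a_3 = 0  ->  20 a_5 = -5 a_3 = -5/3  ->  a_5 = -1/12
Truncated series: y(x) = 1 - 2 x + (1/2) x^2 + (1/3) x^3 - (1/8) x^4 - (1/12) x^5 + O(x^6).

a_0 = 1; a_1 = -2; a_2 = 1/2; a_3 = 1/3; a_4 = -1/8; a_5 = -1/12


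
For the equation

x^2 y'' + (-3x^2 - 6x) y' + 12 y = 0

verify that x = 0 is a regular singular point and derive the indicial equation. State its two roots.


Divide by x^2 to reach normal form y'' + P_1(x) y' + P_2(x) y = 0 with P_1(x) = -3 - 6/x and P_2(x) = 12/x^2.
x = 0 is a singular point because the y'-coefficient -3 - 6/x has a pole at x = 0 and the y-coefficient 12/x^2 has a pole at x = 0.
It is a regular singular point because x P_1(x) = p(x) = -3x - 6 and x^2 P_2(x) = q(x) = 12 are polynomials, hence analytic at x = 0.
p(0) = -6,  q(0) = 12.
Indicial equation: r(r-1) + p(0) r + q(0) = 0, i.e. r^2 + (p(0) - 1) r + q(0) = 0, i.e. r^2 - 7 r + 12 = 0.
Discriminant: (-7)^2 - 4(12) = 1, so r = (7 ± 1)/2.
Solving: r_1 = 4, r_2 = 3.

indicial: r^2 - 7 r + 12 = 0; roots r_1 = 4, r_2 = 3


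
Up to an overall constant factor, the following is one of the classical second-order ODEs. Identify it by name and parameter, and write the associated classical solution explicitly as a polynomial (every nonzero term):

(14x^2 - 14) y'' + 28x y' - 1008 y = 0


All three coefficients share the factor -14; dividing through by -14 gives  (1 - x^2) y'' - 2x y' + 72 y = 0.
This matches the Legendre equation (1 - x^2) y'' - 2x y' + n(n+1) y = 0 (note the -2x y' term) with n(n+1) = 72, so n = 8; the polynomial solution is P_8(x).
With y = sum_k a_k x^k, matching x^k gives (k+2)(k+1) a_{k+2} = [k(k+1) - n(n+1)] a_k = (k - 8)(k + 9) a_k. The right side vanishes at k = 8, so the series with the parity of 8 terminates at degree 8.
Standard normalization (P_n(1) = 1): leading coefficient (2n)!/(2^n (n!)^2) = 20922789888000/(256*1625702400) = 6435/128, so a_8 = 6435/128. Work downward with a_k = (k+1)(k+2) a_{k+2} / ((k - 8)(k + 9)):
  a_6 = (7)(8)(6435/128) / ((6 - 8)(6 + 9)) = (45045/16)/(-30) = -3003/32
  a_4 = (5)(6)(-3003/32) / ((4 - 8)(4 + 9)) = (-45045/16)/(-52) = 3465/64
  a_2 = (3)(4)(3465/64) / ((2 - 8)(2 + 9)) = (10395/16)/(-66) = -315/32
  a_0 = (1)(2)(-315/32) / ((0 - 8)(0 + 9)) = (-315/16)/(-72) = 35/128
Hence P_8(x) = 6435 x^8/128 - 3003 x^6/32 + 3465 x^4/64 - 315 x^2/32 + 35/128.

P_8(x); series = 6435 x^8/128 - 3003 x^6/32 + 3465 x^4/64 - 315 x^2/32 + 35/128


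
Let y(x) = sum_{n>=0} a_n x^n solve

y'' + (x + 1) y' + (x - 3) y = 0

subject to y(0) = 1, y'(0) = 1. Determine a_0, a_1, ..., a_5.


Ansatz: y(x) = sum_{n>=0} a_n x^n, so y'(x) = sum_{n>=1} n a_n x^(n-1) and y''(x) = sum_{n>=2} n(n-1) a_n x^(n-2).
Substitute into P(x) y'' + Q(x) y' + R(x) y = 0 with P(x) = 1, Q(x) = x + 1, R(x) = x - 3, and match powers of x.
Initial conditions: a_0 = 1, a_1 = 1.
Setting the coefficient of each power of x to zero and solving order by order (substituting the coefficients already found):
  x^0: 2 a_2 + a_1 - 3 a_0 = 0  ->  2 a_2 = -a_1 + 3 a_0 = 2  ->  a_2 = 1
  x^1: 6 a_3 + 2 a_2 - 2 a_1 + a_0 = 0  ->  6 a_3 = -2 a_2 + 2 a_1 - a_0 = -1  ->  a_3 = -1/6
  x^2: 12 a_4 + 3 a_3 - a_2 + a_1 = 0  ->  12 a_4 = -3 a_3 + a_2 - a_1 = 1/2  ->  a_4 = 1/24
  x^3: 20 a_5 + 4 a_4 + a_2 = 0  ->  20 a_5 = -4 a_4 - a_2 = -7/6  ->  a_5 = -7/120
Truncated series: y(x) = 1 + x + x^2 - (1/6) x^3 + (1/24) x^4 - (7/120) x^5 + O(x^6).

a_0 = 1; a_1 = 1; a_2 = 1; a_3 = -1/6; a_4 = 1/24; a_5 = -7/120


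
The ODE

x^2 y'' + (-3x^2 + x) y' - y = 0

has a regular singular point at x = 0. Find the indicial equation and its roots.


Divide by x^2 to reach normal form y'' + P_1(x) y' + P_2(x) y = 0 with P_1(x) = -3 + 1/x and P_2(x) = -1/x^2.
x = 0 is a singular point because the y'-coefficient -3 + 1/x has a pole at x = 0 and the y-coefficient -1/x^2 has a pole at x = 0.
It is a regular singular point because x P_1(x) = p(x) = 1 - 3x and x^2 P_2(x) = q(x) = -1 are polynomials, hence analytic at x = 0.
p(0) = 1,  q(0) = -1.
Indicial equation: r(r-1) + p(0) r + q(0) = 0, i.e. r^2 + (p(0) - 1) r + q(0) = 0, i.e. r^2 - 1 = 0.
Discriminant: (0)^2 - 4(-1) = 4, so r = (0 ± 2)/2.
Solving: r_1 = 1, r_2 = -1.

indicial: r^2 - 1 = 0; roots r_1 = 1, r_2 = -1


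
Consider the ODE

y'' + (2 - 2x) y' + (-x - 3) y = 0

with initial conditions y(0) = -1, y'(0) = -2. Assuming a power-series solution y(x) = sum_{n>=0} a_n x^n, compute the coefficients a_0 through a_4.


Ansatz: y(x) = sum_{n>=0} a_n x^n, so y'(x) = sum_{n>=1} n a_n x^(n-1) and y''(x) = sum_{n>=2} n(n-1) a_n x^(n-2).
Substitute into P(x) y'' + Q(x) y' + R(x) y = 0 with P(x) = 1, Q(x) = 2 - 2x, R(x) = -x - 3, and match powers of x.
Initial conditions: a_0 = -1, a_1 = -2.
Setting the coefficient of each power of x to zero and solving order by order (substituting the coefficients already found):
  x^0: 2 a_2 + 2 a_1 - 3 a_0 = 0  ->  2 a_2 = -2 a_1 + 3 a_0 = 1  ->  a_2 = 1/2
  x^1: 6 a_3 + 4 a_2 - 5 a_1 - a_0 = 0  ->  6 a_3 = -4 a_2 + 5 a_1 + a_0 = -13  ->  a_3 = -13/6
  x^2: 12 a_4 + 6 a_3 - 7 a_2 - a_1 = 0  ->  12 a_4 = -6 a_3 + 7 a_2 + a_1 = 29/2  ->  a_4 = 29/24
Truncated series: y(x) = -1 - 2 x + (1/2) x^2 - (13/6) x^3 + (29/24) x^4 + O(x^5).

a_0 = -1; a_1 = -2; a_2 = 1/2; a_3 = -13/6; a_4 = 29/24


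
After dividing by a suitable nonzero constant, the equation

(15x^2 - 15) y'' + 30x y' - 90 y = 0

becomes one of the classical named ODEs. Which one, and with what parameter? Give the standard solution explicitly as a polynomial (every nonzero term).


All three coefficients share the factor -15; dividing through by -15 gives  (1 - x^2) y'' - 2x y' + 6 y = 0.
This matches the Legendre equation (1 - x^2) y'' - 2x y' + n(n+1) y = 0 (note the -2x y' term) with n(n+1) = 6, so n = 2; the polynomial solution is P_2(x).
With y = sum_k a_k x^k, matching x^k gives (k+2)(k+1) a_{k+2} = [k(k+1) - n(n+1)] a_k = (k - 2)(k + 3) a_k. The right side vanishes at k = 2, so the series with the parity of 2 terminates at degree 2.
Standard normalization (P_n(1) = 1): leading coefficient (2n)!/(2^n (n!)^2) = 24/(4*4) = 3/2, so a_2 = 3/2. Work downward with a_k = (k+1)(k+2) a_{k+2} / ((k - 2)(k + 3)):
  a_0 = (1)(2)(3/2) / ((0 - 2)(0 + 3)) = 3/(-6) = -1/2
Hence P_2(x) = 3 x^2/2 - 1/2.

P_2(x); series = 3 x^2/2 - 1/2


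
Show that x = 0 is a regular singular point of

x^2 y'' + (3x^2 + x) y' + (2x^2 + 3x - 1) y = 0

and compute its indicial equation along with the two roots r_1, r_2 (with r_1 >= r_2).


Divide by x^2 to reach normal form y'' + P_1(x) y' + P_2(x) y = 0 with P_1(x) = 3 + 1/x and P_2(x) = 2 + 3/x - 1/x^2.
x = 0 is a singular point because the y'-coefficient 3 + 1/x has a pole at x = 0 and the y-coefficient 2 + 3/x - 1/x^2 has a pole at x = 0.
It is a regular singular point because x P_1(x) = p(x) = 3x + 1 and x^2 P_2(x) = q(x) = 2x^2 + 3x - 1 are polynomials, hence analytic at x = 0.
p(0) = 1,  q(0) = -1.
Indicial equation: r(r-1) + p(0) r + q(0) = 0, i.e. r^2 + (p(0) - 1) r + q(0) = 0, i.e. r^2 - 1 = 0.
Discriminant: (0)^2 - 4(-1) = 4, so r = (0 ± 2)/2.
Solving: r_1 = 1, r_2 = -1.

indicial: r^2 - 1 = 0; roots r_1 = 1, r_2 = -1


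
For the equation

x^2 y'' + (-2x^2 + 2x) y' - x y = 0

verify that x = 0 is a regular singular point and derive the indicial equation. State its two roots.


Divide by x^2 to reach normal form y'' + P_1(x) y' + P_2(x) y = 0 with P_1(x) = -2 + 2/x and P_2(x) = -1/x.
x = 0 is a singular point because the y'-coefficient -2 + 2/x has a pole at x = 0 and the y-coefficient -1/x has a pole at x = 0.
It is a regular singular point because x P_1(x) = p(x) = 2 - 2x and x^2 P_2(x) = q(x) = -x are polynomials, hence analytic at x = 0.
p(0) = 2,  q(0) = 0.
Indicial equation: r(r-1) + p(0) r + q(0) = 0, i.e. r^2 + (p(0) - 1) r + q(0) = 0, i.e. r^2 + 1 r = 0.
Discriminant: (1)^2 - 4(0) = 1, so r = (-1 ± 1)/2.
Solving: r_1 = 0, r_2 = -1.

indicial: r^2 + 1 r = 0; roots r_1 = 0, r_2 = -1


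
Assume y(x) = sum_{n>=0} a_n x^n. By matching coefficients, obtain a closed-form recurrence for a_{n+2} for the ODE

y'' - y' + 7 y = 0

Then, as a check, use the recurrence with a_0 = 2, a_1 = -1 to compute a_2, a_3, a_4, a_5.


Substitute y = sum_n a_n x^n.
y''(x) has coefficient (n+2)(n+1) a_{n+2} at x^n;
-y'(x) has coefficient -(n+1) a_{n+1} at x^n;
7 y(x) has coefficient 7 a_n at x^n.
Matching x^n: (n+2)(n+1) a_{n+2} - (n+1) a_{n+1} + 7 a_n = 0.
Thus a_{n+2} = [(n+1) a_{n+1} - 7 a_n] / ((n+1)(n+2)).

Check with a_0 = 2, a_1 = -1 (apply the recurrence for n = 0, 1, 2, 3): a_0 = 2, a_1 = -1, a_2 = -15/2, a_3 = -4/3, a_4 = 97/24, a_5 = 51/40.

a_(n+2) = [(n+1) a_(n+1) - 7 a_n] / ((n+1)(n+2)); check: a_0 = 2, a_1 = -1, a_2 = -15/2, a_3 = -4/3, a_4 = 97/24, a_5 = 51/40


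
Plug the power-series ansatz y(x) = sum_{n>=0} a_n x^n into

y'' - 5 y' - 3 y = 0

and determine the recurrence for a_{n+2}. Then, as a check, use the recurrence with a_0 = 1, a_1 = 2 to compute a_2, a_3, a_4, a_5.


Substitute y = sum_n a_n x^n.
y''(x) has coefficient (n+2)(n+1) a_{n+2} at x^n;
-5 y'(x) has coefficient -5 (n+1) a_{n+1} at x^n;
-3 y(x) has coefficient -3 a_n at x^n.
Matching x^n: (n+2)(n+1) a_{n+2} - 5 (n+1) a_{n+1} - 3 a_n = 0.
Thus a_{n+2} = [5 (n+1) a_{n+1} + 3 a_n] / ((n+1)(n+2)).

Check with a_0 = 1, a_1 = 2 (apply the recurrence for n = 0, 1, 2, 3): a_0 = 1, a_1 = 2, a_2 = 13/2, a_3 = 71/6, a_4 = 197/12, a_5 = 2183/120.

a_(n+2) = [5 (n+1) a_(n+1) + 3 a_n] / ((n+1)(n+2)); check: a_0 = 1, a_1 = 2, a_2 = 13/2, a_3 = 71/6, a_4 = 197/12, a_5 = 2183/120


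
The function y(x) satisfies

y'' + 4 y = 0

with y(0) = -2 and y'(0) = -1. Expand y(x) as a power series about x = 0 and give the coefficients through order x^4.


Ansatz: y(x) = sum_{n>=0} a_n x^n, so y'(x) = sum_{n>=1} n a_n x^(n-1) and y''(x) = sum_{n>=2} n(n-1) a_n x^(n-2).
Substitute into P(x) y'' + Q(x) y' + R(x) y = 0 with P(x) = 1, Q(x) = 0, R(x) = 4, and match powers of x.
Initial conditions: a_0 = -2, a_1 = -1.
Setting the coefficient of each power of x to zero and solving order by order (substituting the coefficients already found):
  x^0: 2 a_2 + 4 a_0 = 0  ->  2 a_2 = -4 a_0 = 8  ->  a_2 = 4
  x^1: 6 a_3 + 4 a_1 = 0  ->  6 a_3 = -4 a_1 = 4  ->  a_3 = 2/3
  x^2: 12 a_4 + 4 a_2 = 0  ->  12 a_4 = -4 a_2 = -16  ->  a_4 = -4/3
Truncated series: y(x) = -2 - x + 4 x^2 + (2/3) x^3 - (4/3) x^4 + O(x^5).

a_0 = -2; a_1 = -1; a_2 = 4; a_3 = 2/3; a_4 = -4/3


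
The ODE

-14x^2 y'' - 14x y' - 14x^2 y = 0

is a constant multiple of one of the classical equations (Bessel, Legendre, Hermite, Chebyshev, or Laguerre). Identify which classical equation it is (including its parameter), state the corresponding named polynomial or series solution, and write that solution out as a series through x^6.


All three coefficients share the factor -14; dividing through by -14 gives  x^2 y'' + x y' + x^2 y = 0.
This matches the Bessel equation x^2 y'' + x y' + (x^2 - nu^2) y = 0 with nu^2 = 0, so nu = 0; the solution bounded at x = 0 is J_0(x).
Frobenius at x = 0: indicial roots ±nu; for r = nu the recurrence k(k + 2nu) c_k = -c_{k-2} gives the standard series J_nu(x) = sum_{k>=0} (-1)^k / (k! (k+nu)!) (x/2)^(2k+nu). Evaluate the first 4 terms:
  k = 0: (-1)^0 / (0! * 0! * 2^0) x^0 = 1/(1*1*1) x^0 = (1) x^0
  k = 1: (-1)^1 / (1! * 1! * 2^2) x^2 = -1/(1*1*4) x^2 = (-1/4) x^2
  k = 2: (-1)^2 / (2! * 2! * 2^4) x^4 = 1/(2*2*16) x^4 = (1/64) x^4
  k = 3: (-1)^3 / (3! * 3! * 2^6) x^6 = -1/(6*6*64) x^6 = (-1/2304) x^6
Hence J_0(x) = -x^6/2304 + x^4/64 - x^2/4 + 1 + ....

J_0(x); series = -x^6/2304 + x^4/64 - x^2/4 + 1


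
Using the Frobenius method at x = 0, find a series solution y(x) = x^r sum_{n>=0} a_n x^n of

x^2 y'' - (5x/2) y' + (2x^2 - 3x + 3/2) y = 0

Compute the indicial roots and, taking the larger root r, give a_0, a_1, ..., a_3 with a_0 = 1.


Write in Frobenius form y'' + (p(x)/x) y' + (q(x)/x^2) y = 0:
  p(x) = -5/2,  q(x) = 2x^2 - 3x + 3/2.
Indicial equation: r(r-1) + (-5/2) r + (3/2) = 0 -> roots r_1 = 3, r_2 = 1/2.
Take r = r_1 = 3. Let y(x) = x^r sum_{n>=0} a_n x^n with a_0 = 1.
Substitute y = x^r sum a_n x^n and match x^{r+n}. The recurrence is
  D(n) a_n - 3 a_{n-1} + 2 a_{n-2} = 0,  where D(n) = (r+n)(r+n-1) + (-5/2)(r+n) + (3/2).
  a_n = [3 a_{n-1} - 2 a_{n-2}] / D(n).
Since the indicial polynomial factors as (r - r_1)(r - r_2), D(n) = (r_1 + n - r_1)(r_1 + n - r_2) = n(n + 5/2).
Evaluating step by step (a_0 = 1):
  n = 1: D(1) = 1(1 + 5/2) = 7/2; numerator = 3(1) = 3; a_1 = (3)/(7/2) = 6/7
  n = 2: D(2) = 2(2 + 5/2) = 9; numerator = 3(6/7) - 2(1) = 4/7; a_2 = (4/7)/(9) = 4/63
  n = 3: D(3) = 3(3 + 5/2) = 33/2; numerator = 3(4/63) - 2(6/7) = -32/21; a_3 = (-32/21)/(33/2) = -64/693

r = 3; a_0 = 1; a_1 = 6/7; a_2 = 4/63; a_3 = -64/693


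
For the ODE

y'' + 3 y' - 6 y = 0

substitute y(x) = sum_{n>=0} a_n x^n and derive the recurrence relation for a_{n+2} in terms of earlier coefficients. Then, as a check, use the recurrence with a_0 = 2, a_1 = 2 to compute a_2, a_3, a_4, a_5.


Substitute y = sum_n a_n x^n.
y''(x) has coefficient (n+2)(n+1) a_{n+2} at x^n;
3 y'(x) has coefficient 3 (n+1) a_{n+1} at x^n;
-6 y(x) has coefficient -6 a_n at x^n.
Matching x^n: (n+2)(n+1) a_{n+2} + 3 (n+1) a_{n+1} - 6 a_n = 0.
Thus a_{n+2} = [-3 (n+1) a_{n+1} + 6 a_n] / ((n+1)(n+2)).

Check with a_0 = 2, a_1 = 2 (apply the recurrence for n = 0, 1, 2, 3): a_0 = 2, a_1 = 2, a_2 = 3, a_3 = -1, a_4 = 9/4, a_5 = -33/20.

a_(n+2) = [-3 (n+1) a_(n+1) + 6 a_n] / ((n+1)(n+2)); check: a_0 = 2, a_1 = 2, a_2 = 3, a_3 = -1, a_4 = 9/4, a_5 = -33/20


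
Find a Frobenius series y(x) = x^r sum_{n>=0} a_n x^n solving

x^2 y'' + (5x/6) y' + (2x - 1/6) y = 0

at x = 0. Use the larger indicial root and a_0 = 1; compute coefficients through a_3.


Write in Frobenius form y'' + (p(x)/x) y' + (q(x)/x^2) y = 0:
  p(x) = 5/6,  q(x) = 2x - 1/6.
Indicial equation: r(r-1) + (5/6) r + (-1/6) = 0 -> roots r_1 = 1/2, r_2 = -1/3.
Take r = r_1 = 1/2. Let y(x) = x^r sum_{n>=0} a_n x^n with a_0 = 1.
Substitute y = x^r sum a_n x^n and match x^{r+n}. The recurrence is
  D(n) a_n + 2 a_{n-1} = 0,  where D(n) = (r+n)(r+n-1) + (5/6)(r+n) + (-1/6).
  a_n = -2 / D(n) * a_{n-1}.
Since the indicial polynomial factors as (r - r_1)(r - r_2), D(n) = (r_1 + n - r_1)(r_1 + n - r_2) = n(n + 5/6).
Evaluating step by step (a_0 = 1):
  n = 1: D(1) = 1(1 + 5/6) = 11/6; numerator = -2(1) = -2; a_1 = (-2)/(11/6) = -12/11
  n = 2: D(2) = 2(2 + 5/6) = 17/3; numerator = -2(-12/11) = 24/11; a_2 = (24/11)/(17/3) = 72/187
  n = 3: D(3) = 3(3 + 5/6) = 23/2; numerator = -2(72/187) = -144/187; a_3 = (-144/187)/(23/2) = -288/4301

r = 1/2; a_0 = 1; a_1 = -12/11; a_2 = 72/187; a_3 = -288/4301


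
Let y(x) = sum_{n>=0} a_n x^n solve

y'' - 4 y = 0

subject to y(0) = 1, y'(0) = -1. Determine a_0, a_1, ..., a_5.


Ansatz: y(x) = sum_{n>=0} a_n x^n, so y'(x) = sum_{n>=1} n a_n x^(n-1) and y''(x) = sum_{n>=2} n(n-1) a_n x^(n-2).
Substitute into P(x) y'' + Q(x) y' + R(x) y = 0 with P(x) = 1, Q(x) = 0, R(x) = -4, and match powers of x.
Initial conditions: a_0 = 1, a_1 = -1.
Setting the coefficient of each power of x to zero and solving order by order (substituting the coefficients already found):
  x^0: 2 a_2 - 4 a_0 = 0  ->  2 a_2 = 4 a_0 = 4  ->  a_2 = 2
  x^1: 6 a_3 - 4 a_1 = 0  ->  6 a_3 = 4 a_1 = -4  ->  a_3 = -2/3
  x^2: 12 a_4 - 4 a_2 = 0  ->  12 a_4 = 4 a_2 = 8  ->  a_4 = 2/3
  x^3: 20 a_5 - 4 a_3 = 0  ->  20 a_5 = 4 a_3 = -8/3  ->  a_5 = -2/15
Truncated series: y(x) = 1 - x + 2 x^2 - (2/3) x^3 + (2/3) x^4 - (2/15) x^5 + O(x^6).

a_0 = 1; a_1 = -1; a_2 = 2; a_3 = -2/3; a_4 = 2/3; a_5 = -2/15


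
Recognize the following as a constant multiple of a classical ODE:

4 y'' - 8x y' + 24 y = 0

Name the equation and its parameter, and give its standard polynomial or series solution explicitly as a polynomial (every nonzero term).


All three coefficients share the factor 4; dividing through by 4 gives  y'' - 2x y' + 6 y = 0.
This matches the Hermite equation y'' - 2x y' + 2n y = 0 with 2n = 6, so n = 3; the polynomial solution is H_3(x).
With y = sum_k a_k x^k, matching x^k gives (k+2)(k+1) a_{k+2} = 2(k - n) a_k = 2(k - 3) a_k. The right side vanishes at k = 3, so the series with the parity of 3 terminates at degree 3.
Standard normalization: leading coefficient of H_n is 2^n, so a_3 = 2^3 = 8. Work downward with a_k = (k+1)(k+2) a_{k+2} / (2(k - n)):
  a_1 = (2)(3)(8) / (2(1 - 3)) = 48/(-4) = -12
Hence H_3(x) = 8 x^3 - 12 x.

H_3(x); series = 8 x^3 - 12 x


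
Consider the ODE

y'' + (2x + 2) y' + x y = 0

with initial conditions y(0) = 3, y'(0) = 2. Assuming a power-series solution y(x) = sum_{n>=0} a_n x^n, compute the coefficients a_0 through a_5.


Ansatz: y(x) = sum_{n>=0} a_n x^n, so y'(x) = sum_{n>=1} n a_n x^(n-1) and y''(x) = sum_{n>=2} n(n-1) a_n x^(n-2).
Substitute into P(x) y'' + Q(x) y' + R(x) y = 0 with P(x) = 1, Q(x) = 2x + 2, R(x) = x, and match powers of x.
Initial conditions: a_0 = 3, a_1 = 2.
Setting the coefficient of each power of x to zero and solving order by order (substituting the coefficients already found):
  x^0: 2 a_2 + 2 a_1 = 0  ->  2 a_2 = -2 a_1 = -4  ->  a_2 = -2
  x^1: 6 a_3 + 4 a_2 + 2 a_1 + a_0 = 0  ->  6 a_3 = -4 a_2 - 2 a_1 - a_0 = 1  ->  a_3 = 1/6
  x^2: 12 a_4 + 6 a_3 + 4 a_2 + a_1 = 0  ->  12 a_4 = -6 a_3 - 4 a_2 - a_1 = 5  ->  a_4 = 5/12
  x^3: 20 a_5 + 8 a_4 + 6 a_3 + a_2 = 0  ->  20 a_5 = -8 a_4 - 6 a_3 - a_2 = -7/3  ->  a_5 = -7/60
Truncated series: y(x) = 3 + 2 x - 2 x^2 + (1/6) x^3 + (5/12) x^4 - (7/60) x^5 + O(x^6).

a_0 = 3; a_1 = 2; a_2 = -2; a_3 = 1/6; a_4 = 5/12; a_5 = -7/60


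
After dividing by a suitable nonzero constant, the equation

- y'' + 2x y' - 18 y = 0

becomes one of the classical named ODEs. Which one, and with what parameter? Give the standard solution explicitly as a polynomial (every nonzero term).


All three coefficients share the factor -1; dividing through by -1 gives  y'' - 2x y' + 18 y = 0.
This matches the Hermite equation y'' - 2x y' + 2n y = 0 with 2n = 18, so n = 9; the polynomial solution is H_9(x).
With y = sum_k a_k x^k, matching x^k gives (k+2)(k+1) a_{k+2} = 2(k - n) a_k = 2(k - 9) a_k. The right side vanishes at k = 9, so the series with the parity of 9 terminates at degree 9.
Standard normalization: leading coefficient of H_n is 2^n, so a_9 = 2^9 = 512. Work downward with a_k = (k+1)(k+2) a_{k+2} / (2(k - n)):
  a_7 = (8)(9)(512) / (2(7 - 9)) = 36864/(-4) = -9216
  a_5 = (6)(7)(-9216) / (2(5 - 9)) = -387072/(-8) = 48384
  a_3 = (4)(5)(48384) / (2(3 - 9)) = 967680/(-12) = -80640
  a_1 = (2)(3)(-80640) / (2(1 - 9)) = -483840/(-16) = 30240
Hence H_9(x) = 512 x^9 - 9216 x^7 + 48384 x^5 - 80640 x^3 + 30240 x.

H_9(x); series = 512 x^9 - 9216 x^7 + 48384 x^5 - 80640 x^3 + 30240 x


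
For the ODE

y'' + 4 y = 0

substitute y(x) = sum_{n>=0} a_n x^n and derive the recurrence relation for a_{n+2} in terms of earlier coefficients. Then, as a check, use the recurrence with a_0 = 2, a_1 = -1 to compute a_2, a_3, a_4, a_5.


Substitute y = sum_n a_n x^n into y'' + (const) y = 0.
y''(x) = sum_{n>=0} (n+2)(n+1) a_{n+2} x^n.
The ODE becomes sum_n [(n+2)(n+1) a_{n+2} + 4 a_n] x^n = 0.
Setting each coefficient to zero gives the recurrence:
  (n+2)(n+1) a_{n+2} + 4 a_n = 0,
  a_{n+2} = -4 / ((n+1)(n+2)) a_n.

Check with a_0 = 2, a_1 = -1 (apply the recurrence for n = 0, 1, 2, 3): a_0 = 2, a_1 = -1, a_2 = -4, a_3 = 2/3, a_4 = 4/3, a_5 = -2/15.

a_{n+2} = -4/((n+1)(n+2)) * a_n; check: a_0 = 2, a_1 = -1, a_2 = -4, a_3 = 2/3, a_4 = 4/3, a_5 = -2/15


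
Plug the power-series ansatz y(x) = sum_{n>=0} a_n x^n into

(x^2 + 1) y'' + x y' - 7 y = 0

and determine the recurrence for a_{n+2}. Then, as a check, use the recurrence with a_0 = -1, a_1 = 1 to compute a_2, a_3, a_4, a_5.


Substitute y = sum_n a_n x^n.
(1 + 1 x^2) y'' contributes (n+2)(n+1) a_{n+2} + n(n-1) a_n at x^n.
x y'(x) contributes n a_n at x^n.
-7 y(x) contributes -7 a_n at x^n.
Matching x^n: (n+2)(n+1) a_{n+2} + (n(n-1) + n - 7) a_n = 0.
Thus a_{n+2} = (-n(n-1) - n + 7) / ((n+1)(n+2)) * a_n.

Check with a_0 = -1, a_1 = 1 (apply the recurrence for n = 0, 1, 2, 3): a_0 = -1, a_1 = 1, a_2 = -7/2, a_3 = 1, a_4 = -7/8, a_5 = -1/10.

a_(n+2) = (-n(n-1) - n + 7) / ((n+1)(n+2)) * a_n; check: a_0 = -1, a_1 = 1, a_2 = -7/2, a_3 = 1, a_4 = -7/8, a_5 = -1/10


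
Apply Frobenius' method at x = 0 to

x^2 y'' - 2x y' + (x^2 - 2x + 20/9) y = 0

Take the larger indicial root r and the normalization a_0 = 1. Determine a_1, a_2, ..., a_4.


Write in Frobenius form y'' + (p(x)/x) y' + (q(x)/x^2) y = 0:
  p(x) = -2,  q(x) = x^2 - 2x + 20/9.
Indicial equation: r(r-1) + (-2) r + (20/9) = 0 -> roots r_1 = 5/3, r_2 = 4/3.
Take r = r_1 = 5/3. Let y(x) = x^r sum_{n>=0} a_n x^n with a_0 = 1.
Substitute y = x^r sum a_n x^n and match x^{r+n}. The recurrence is
  D(n) a_n - 2 a_{n-1} + 1 a_{n-2} = 0,  where D(n) = (r+n)(r+n-1) + (-2)(r+n) + (20/9).
  a_n = [2 a_{n-1} - 1 a_{n-2}] / D(n).
Since the indicial polynomial factors as (r - r_1)(r - r_2), D(n) = (r_1 + n - r_1)(r_1 + n - r_2) = n(n + 1/3).
Evaluating step by step (a_0 = 1):
  n = 1: D(1) = 1(1 + 1/3) = 4/3; numerator = 2(1) = 2; a_1 = (2)/(4/3) = 3/2
  n = 2: D(2) = 2(2 + 1/3) = 14/3; numerator = 2(3/2) - 1(1) = 2; a_2 = (2)/(14/3) = 3/7
  n = 3: D(3) = 3(3 + 1/3) = 10; numerator = 2(3/7) - 1(3/2) = -9/14; a_3 = (-9/14)/(10) = -9/140
  n = 4: D(4) = 4(4 + 1/3) = 52/3; numerator = 2(-9/140) - 1(3/7) = -39/70; a_4 = (-39/70)/(52/3) = -9/280

r = 5/3; a_0 = 1; a_1 = 3/2; a_2 = 3/7; a_3 = -9/140; a_4 = -9/280


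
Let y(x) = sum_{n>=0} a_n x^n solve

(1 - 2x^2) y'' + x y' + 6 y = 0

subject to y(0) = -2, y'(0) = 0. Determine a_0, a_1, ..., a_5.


Ansatz: y(x) = sum_{n>=0} a_n x^n, so y'(x) = sum_{n>=1} n a_n x^(n-1) and y''(x) = sum_{n>=2} n(n-1) a_n x^(n-2).
Substitute into P(x) y'' + Q(x) y' + R(x) y = 0 with P(x) = 1 - 2x^2, Q(x) = x, R(x) = 6, and match powers of x.
Initial conditions: a_0 = -2, a_1 = 0.
Setting the coefficient of each power of x to zero and solving order by order (substituting the coefficients already found):
  x^0: 2 a_2 + 6 a_0 = 0  ->  2 a_2 = -6 a_0 = 12  ->  a_2 = 6
  x^1: 6 a_3 + 7 a_1 = 0  ->  6 a_3 = -7 a_1 = 0  ->  a_3 = 0
  x^2: 12 a_4 + 4 a_2 = 0  ->  12 a_4 = -4 a_2 = -24  ->  a_4 = -2
  x^3: 20 a_5 - 3 a_3 = 0  ->  20 a_5 = 3 a_3 = 0  ->  a_5 = 0
Truncated series: y(x) = -2 + 6 x^2 - 2 x^4 + O(x^6).

a_0 = -2; a_1 = 0; a_2 = 6; a_3 = 0; a_4 = -2; a_5 = 0


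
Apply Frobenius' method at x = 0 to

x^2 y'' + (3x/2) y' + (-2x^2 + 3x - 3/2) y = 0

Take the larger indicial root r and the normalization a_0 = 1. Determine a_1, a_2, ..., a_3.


Write in Frobenius form y'' + (p(x)/x) y' + (q(x)/x^2) y = 0:
  p(x) = 3/2,  q(x) = -2x^2 + 3x - 3/2.
Indicial equation: r(r-1) + (3/2) r + (-3/2) = 0 -> roots r_1 = 1, r_2 = -3/2.
Take r = r_1 = 1. Let y(x) = x^r sum_{n>=0} a_n x^n with a_0 = 1.
Substitute y = x^r sum a_n x^n and match x^{r+n}. The recurrence is
  D(n) a_n + 3 a_{n-1} - 2 a_{n-2} = 0,  where D(n) = (r+n)(r+n-1) + (3/2)(r+n) + (-3/2).
  a_n = [-3 a_{n-1} + 2 a_{n-2}] / D(n).
Since the indicial polynomial factors as (r - r_1)(r - r_2), D(n) = (r_1 + n - r_1)(r_1 + n - r_2) = n(n + 5/2).
Evaluating step by step (a_0 = 1):
  n = 1: D(1) = 1(1 + 5/2) = 7/2; numerator = -3(1) = -3; a_1 = (-3)/(7/2) = -6/7
  n = 2: D(2) = 2(2 + 5/2) = 9; numerator = -3(-6/7) + 2(1) = 32/7; a_2 = (32/7)/(9) = 32/63
  n = 3: D(3) = 3(3 + 5/2) = 33/2; numerator = -3(32/63) + 2(-6/7) = -68/21; a_3 = (-68/21)/(33/2) = -136/693

r = 1; a_0 = 1; a_1 = -6/7; a_2 = 32/63; a_3 = -136/693


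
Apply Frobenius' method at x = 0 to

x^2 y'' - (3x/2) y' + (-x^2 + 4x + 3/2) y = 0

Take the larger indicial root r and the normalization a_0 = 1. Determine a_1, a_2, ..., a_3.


Write in Frobenius form y'' + (p(x)/x) y' + (q(x)/x^2) y = 0:
  p(x) = -3/2,  q(x) = -x^2 + 4x + 3/2.
Indicial equation: r(r-1) + (-3/2) r + (3/2) = 0 -> roots r_1 = 3/2, r_2 = 1.
Take r = r_1 = 3/2. Let y(x) = x^r sum_{n>=0} a_n x^n with a_0 = 1.
Substitute y = x^r sum a_n x^n and match x^{r+n}. The recurrence is
  D(n) a_n + 4 a_{n-1} - 1 a_{n-2} = 0,  where D(n) = (r+n)(r+n-1) + (-3/2)(r+n) + (3/2).
  a_n = [-4 a_{n-1} + 1 a_{n-2}] / D(n).
Since the indicial polynomial factors as (r - r_1)(r - r_2), D(n) = (r_1 + n - r_1)(r_1 + n - r_2) = n(n + 1/2).
Evaluating step by step (a_0 = 1):
  n = 1: D(1) = 1(1 + 1/2) = 3/2; numerator = -4(1) = -4; a_1 = (-4)/(3/2) = -8/3
  n = 2: D(2) = 2(2 + 1/2) = 5; numerator = -4(-8/3) + 1(1) = 35/3; a_2 = (35/3)/(5) = 7/3
  n = 3: D(3) = 3(3 + 1/2) = 21/2; numerator = -4(7/3) + 1(-8/3) = -12; a_3 = (-12)/(21/2) = -8/7

r = 3/2; a_0 = 1; a_1 = -8/3; a_2 = 7/3; a_3 = -8/7


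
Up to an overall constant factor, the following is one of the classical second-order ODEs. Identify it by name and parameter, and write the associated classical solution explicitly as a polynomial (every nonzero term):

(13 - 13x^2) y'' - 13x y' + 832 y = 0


All three coefficients share the factor 13; dividing through by 13 gives  (1 - x^2) y'' - x y' + 64 y = 0.
This matches the Chebyshev equation (1 - x^2) y'' - x y' + n^2 y = 0 (note the -x y' term, not -2x y') with n^2 = 64, so n = 8; the polynomial solution is T_8(x).
With y = sum_k a_k x^k, matching x^k gives (k+2)(k+1) a_{k+2} = (k^2 - n^2) a_k = (k - 8)(k + 8) a_k. The right side vanishes at k = 8, so the series with the parity of 8 terminates at degree 8.
Standard normalization: leading coefficient of T_n is 2^(n-1), so a_8 = 2^7 = 128. Work downward with a_k = (k+1)(k+2) a_{k+2} / ((k - 8)(k + 8)):
  a_6 = (7)(8)(128) / ((6 - 8)(6 + 8)) = 7168/(-28) = -256
  a_4 = (5)(6)(-256) / ((4 - 8)(4 + 8)) = -7680/(-48) = 160
  a_2 = (3)(4)(160) / ((2 - 8)(2 + 8)) = 1920/(-60) = -32
  a_0 = (1)(2)(-32) / ((0 - 8)(0 + 8)) = -64/(-64) = 1
Hence T_8(x) = 128 x^8 - 256 x^6 + 160 x^4 - 32 x^2 + 1.

T_8(x); series = 128 x^8 - 256 x^6 + 160 x^4 - 32 x^2 + 1


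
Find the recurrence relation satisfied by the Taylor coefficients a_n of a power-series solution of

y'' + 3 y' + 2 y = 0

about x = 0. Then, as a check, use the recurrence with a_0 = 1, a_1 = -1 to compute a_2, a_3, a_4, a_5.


Substitute y = sum_n a_n x^n.
y''(x) has coefficient (n+2)(n+1) a_{n+2} at x^n;
3 y'(x) has coefficient 3 (n+1) a_{n+1} at x^n;
2 y(x) has coefficient 2 a_n at x^n.
Matching x^n: (n+2)(n+1) a_{n+2} + 3 (n+1) a_{n+1} + 2 a_n = 0.
Thus a_{n+2} = [-3 (n+1) a_{n+1} - 2 a_n] / ((n+1)(n+2)).

Check with a_0 = 1, a_1 = -1 (apply the recurrence for n = 0, 1, 2, 3): a_0 = 1, a_1 = -1, a_2 = 1/2, a_3 = -1/6, a_4 = 1/24, a_5 = -1/120.

a_(n+2) = [-3 (n+1) a_(n+1) - 2 a_n] / ((n+1)(n+2)); check: a_0 = 1, a_1 = -1, a_2 = 1/2, a_3 = -1/6, a_4 = 1/24, a_5 = -1/120


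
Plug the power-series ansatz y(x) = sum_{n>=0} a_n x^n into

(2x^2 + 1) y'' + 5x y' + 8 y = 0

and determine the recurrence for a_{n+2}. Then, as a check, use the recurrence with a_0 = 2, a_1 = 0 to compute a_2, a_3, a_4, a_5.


Substitute y = sum_n a_n x^n.
(1 + 2 x^2) y'' contributes (n+2)(n+1) a_{n+2} + 2 n(n-1) a_n at x^n.
5 x y'(x) contributes 5 n a_n at x^n.
8 y(x) contributes 8 a_n at x^n.
Matching x^n: (n+2)(n+1) a_{n+2} + (2 n(n-1) + 5 n + 8) a_n = 0.
Thus a_{n+2} = (-2 n(n-1) - 5 n - 8) / ((n+1)(n+2)) * a_n.

Check with a_0 = 2, a_1 = 0 (apply the recurrence for n = 0, 1, 2, 3): a_0 = 2, a_1 = 0, a_2 = -8, a_3 = 0, a_4 = 44/3, a_5 = 0.

a_(n+2) = (-2 n(n-1) - 5 n - 8) / ((n+1)(n+2)) * a_n; check: a_0 = 2, a_1 = 0, a_2 = -8, a_3 = 0, a_4 = 44/3, a_5 = 0
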